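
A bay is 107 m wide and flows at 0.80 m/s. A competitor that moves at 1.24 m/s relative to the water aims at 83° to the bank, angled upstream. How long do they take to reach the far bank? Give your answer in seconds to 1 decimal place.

The component of the competitor's velocity perpendicular to the bank is 1.24 × sin 83° = 1.231 m/s.
Only the cross-stream component determines the crossing time; the current contributes nothing perpendicular to the bank.
Time = 107 / 1.231 = 86.938 s.

86.9 s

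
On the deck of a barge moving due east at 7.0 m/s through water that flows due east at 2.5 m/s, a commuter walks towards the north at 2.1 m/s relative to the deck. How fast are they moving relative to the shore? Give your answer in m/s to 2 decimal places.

9.73 m/s

In east/north components (m/s): commuter relative to barge = (0.000, 2.100); barge relative to water = (7.000, 0.000); water relative to ground = (2.500, 0.000).
Sum = (9.500, 2.100) m/s.
Speed = |(9.500, 2.100)| = 9.729 m/s.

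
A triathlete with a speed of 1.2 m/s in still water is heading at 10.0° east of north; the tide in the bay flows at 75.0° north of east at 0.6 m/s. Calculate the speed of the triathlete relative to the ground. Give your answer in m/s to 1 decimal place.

Taking east as x and north as y: velocity relative to the water = (0.208, 1.182) m/s; the water relative to ground = (0.155, 0.580) m/s.
Velocity relative to ground = (0.208, 1.182) + (0.155, 0.580) = (0.364, 1.761) m/s.
Speed = |(0.364, 1.761)| = 1.798 m/s.

1.8 m/s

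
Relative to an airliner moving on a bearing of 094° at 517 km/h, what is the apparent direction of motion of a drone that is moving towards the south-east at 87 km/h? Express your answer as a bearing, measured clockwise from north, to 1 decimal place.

Taking east as x and north as y: drone velocity = (61.518, -61.518) km/h; airliner velocity = (515.741, -36.064) km/h.
Velocity of drone relative to airliner = (61.518, -61.518) − (515.741, -36.064) = (-454.222, -25.454) km/h.
Bearing = atan2(-454.22, -25.45) = 266.79° clockwise from north.

266.8°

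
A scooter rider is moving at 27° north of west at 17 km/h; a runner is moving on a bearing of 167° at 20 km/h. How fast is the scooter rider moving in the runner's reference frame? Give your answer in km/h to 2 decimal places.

Taking east as x and north as y: scooter rider velocity = (-15.147, 7.718) km/h; runner velocity = (4.499, -19.487) km/h.
Velocity of scooter rider relative to runner = (-15.147, 7.718) − (4.499, -19.487) = (-19.646, 27.205) km/h.
Magnitude = |(-19.646, 27.205)| = 33.557 km/h.

33.56 km/h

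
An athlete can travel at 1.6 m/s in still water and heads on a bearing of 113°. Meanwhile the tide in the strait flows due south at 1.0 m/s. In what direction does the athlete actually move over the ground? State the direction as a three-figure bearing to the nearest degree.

Taking east as x and north as y: velocity relative to the water = (1.473, -0.625) m/s; the water relative to ground = (0.000, -1.000) m/s.
Velocity relative to ground = (1.473, -0.625) + (0.000, -1.000) = (1.473, -1.625) m/s.
Bearing = atan2(1.47, -1.63) = 137.82° clockwise from north.

138°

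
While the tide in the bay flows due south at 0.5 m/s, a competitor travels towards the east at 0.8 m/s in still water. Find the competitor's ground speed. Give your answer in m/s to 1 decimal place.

0.9 m/s

Taking east as x and north as y: velocity relative to the water = (0.800, 0.000) m/s; the water relative to ground = (0.000, -0.500) m/s.
Velocity relative to ground = (0.800, 0.000) + (0.000, -0.500) = (0.800, -0.500) m/s.
Speed = |(0.800, -0.500)| = 0.943 m/s.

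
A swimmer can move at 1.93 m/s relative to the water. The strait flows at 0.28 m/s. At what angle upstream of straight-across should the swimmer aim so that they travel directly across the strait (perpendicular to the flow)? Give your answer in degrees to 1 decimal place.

8.3°

To cancel the current, the upstream component of the swimmer's velocity must equal the flow: 1.93 sin θ = 0.28.
sin θ = 0.28 / 1.93 = 0.1451.
θ = arcsin(0.1451) = 8.342°.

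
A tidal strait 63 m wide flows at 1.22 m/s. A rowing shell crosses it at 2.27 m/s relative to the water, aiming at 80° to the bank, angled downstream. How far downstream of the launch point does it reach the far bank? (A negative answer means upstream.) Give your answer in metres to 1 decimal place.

Perpendicular speed = 2.236 m/s; crossing time = 63 / 2.236 = 28.181 s.
Net downstream speed = 1.614 m/s.
Drift = 1.614 × 28.181 = 45.490 m (downstream).

45.5 m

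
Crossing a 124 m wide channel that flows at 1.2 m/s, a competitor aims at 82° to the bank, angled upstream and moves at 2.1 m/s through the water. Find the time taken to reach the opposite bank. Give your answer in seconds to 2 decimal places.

59.63 s

The component of the competitor's velocity perpendicular to the bank is 2.1 × sin 82° = 2.080 m/s.
The flow acts along the bank and has no component across it.
Time = 124 / 2.080 = 59.628 s.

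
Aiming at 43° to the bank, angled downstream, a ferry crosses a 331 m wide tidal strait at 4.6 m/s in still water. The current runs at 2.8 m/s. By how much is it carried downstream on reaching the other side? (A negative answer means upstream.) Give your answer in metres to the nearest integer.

650 m

Perpendicular speed = 3.137 m/s; crossing time = 331 / 3.137 = 105.508 s.
Net downstream speed = 6.164 m/s.
Drift = 6.164 × 105.508 = 650.377 m (downstream).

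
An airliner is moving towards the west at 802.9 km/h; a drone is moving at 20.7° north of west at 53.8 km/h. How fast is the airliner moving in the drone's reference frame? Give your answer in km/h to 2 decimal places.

Taking east as x and north as y: airliner velocity = (-802.900, 0.000) km/h; drone velocity = (-50.327, 19.017) km/h.
Velocity of airliner relative to drone = (-802.900, 0.000) − (-50.327, 19.017) = (-752.573, -19.017) km/h.
Magnitude = |(-752.573, -19.017)| = 752.813 km/h.

752.81 km/h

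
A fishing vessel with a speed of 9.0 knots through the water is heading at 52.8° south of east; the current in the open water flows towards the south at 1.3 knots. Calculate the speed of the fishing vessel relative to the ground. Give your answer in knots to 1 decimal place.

Taking east as x and north as y: velocity relative to the water = (5.441, -7.169) knots; the water relative to ground = (0.000, -1.300) knots.
Velocity relative to ground = (5.441, -7.169) + (0.000, -1.300) = (5.441, -8.469) knots.
Speed = |(5.441, -8.469)| = 10.066 knots.

10.1 knots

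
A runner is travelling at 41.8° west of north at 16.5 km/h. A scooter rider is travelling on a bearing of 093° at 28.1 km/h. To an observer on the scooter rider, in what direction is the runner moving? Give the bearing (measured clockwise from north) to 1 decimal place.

Taking east as x and north as y: runner velocity = (-10.998, 12.300) km/h; scooter rider velocity = (28.061, -1.471) km/h.
Velocity of runner relative to scooter rider = (-10.998, 12.300) − (28.061, -1.471) = (-39.059, 13.771) km/h.
Bearing = atan2(-39.06, 13.77) = 289.42° clockwise from north.

289.4°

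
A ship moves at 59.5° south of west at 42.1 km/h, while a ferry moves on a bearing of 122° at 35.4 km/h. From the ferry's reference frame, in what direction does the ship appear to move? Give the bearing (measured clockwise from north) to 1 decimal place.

251.2°

Taking east as x and north as y: ship velocity = (-21.367, -36.275) km/h; ferry velocity = (30.021, -18.759) km/h.
Velocity of ship relative to ferry = (-21.367, -36.275) − (30.021, -18.759) = (-51.388, -17.515) km/h.
Bearing = atan2(-51.39, -17.52) = 251.18° clockwise from north.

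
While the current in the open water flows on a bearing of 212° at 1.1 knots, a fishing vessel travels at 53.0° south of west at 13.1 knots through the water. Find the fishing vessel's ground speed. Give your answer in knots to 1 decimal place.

Taking east as x and north as y: velocity relative to the water = (-7.884, -10.462) knots; the water relative to ground = (-0.583, -0.933) knots.
Velocity relative to ground = (-7.884, -10.462) + (-0.583, -0.933) = (-8.467, -11.395) knots.
Speed = |(-8.467, -11.395)| = 14.196 knots.

14.2 knots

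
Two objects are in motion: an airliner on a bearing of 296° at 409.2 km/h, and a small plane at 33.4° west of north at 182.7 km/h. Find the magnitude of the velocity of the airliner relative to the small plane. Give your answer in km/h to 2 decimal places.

Taking east as x and north as y: airliner velocity = (-367.787, 179.381) km/h; small plane velocity = (-100.573, 152.527) km/h.
Velocity of airliner relative to small plane = (-367.787, 179.381) − (-100.573, 152.527) = (-267.214, 26.855) km/h.
Magnitude = |(-267.214, 26.855)| = 268.560 km/h.

268.56 km/h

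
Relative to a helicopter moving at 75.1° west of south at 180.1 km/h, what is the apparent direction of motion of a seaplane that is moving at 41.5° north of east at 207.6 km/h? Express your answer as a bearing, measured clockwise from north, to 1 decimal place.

060.8°

Taking east as x and north as y: seaplane velocity = (155.483, 137.560) km/h; helicopter velocity = (-174.044, -46.310) km/h.
Velocity of seaplane relative to helicopter = (155.483, 137.560) − (-174.044, -46.310) = (329.528, 183.870) km/h.
Bearing = atan2(329.53, 183.87) = 60.84° clockwise from north.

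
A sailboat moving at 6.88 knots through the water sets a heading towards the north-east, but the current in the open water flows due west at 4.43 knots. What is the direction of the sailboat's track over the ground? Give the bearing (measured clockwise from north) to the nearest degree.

005°

Taking east as x and north as y: velocity relative to the water = (4.865, 4.865) knots; the water relative to ground = (-4.430, 0.000) knots.
Velocity relative to ground = (4.865, 4.865) + (-4.430, 0.000) = (0.435, 4.865) knots.
Bearing = atan2(0.43, 4.86) = 5.11° clockwise from north.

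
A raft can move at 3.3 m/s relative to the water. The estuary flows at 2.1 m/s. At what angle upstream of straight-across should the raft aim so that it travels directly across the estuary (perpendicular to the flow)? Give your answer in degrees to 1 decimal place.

39.5°

To cancel the current, the upstream component of the raft's velocity must equal the flow: 3.3 sin θ = 2.1.
sin θ = 2.1 / 3.3 = 0.6364.
θ = arcsin(0.6364) = 39.521°.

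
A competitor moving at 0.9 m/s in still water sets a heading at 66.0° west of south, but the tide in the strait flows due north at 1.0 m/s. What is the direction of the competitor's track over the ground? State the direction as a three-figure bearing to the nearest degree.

308°

Taking east as x and north as y: velocity relative to the water = (-0.822, -0.366) m/s; the water relative to ground = (0.000, 1.000) m/s.
Velocity relative to ground = (-0.822, -0.366) + (0.000, 1.000) = (-0.822, 0.634) m/s.
Bearing = atan2(-0.82, 0.63) = 307.63° clockwise from north.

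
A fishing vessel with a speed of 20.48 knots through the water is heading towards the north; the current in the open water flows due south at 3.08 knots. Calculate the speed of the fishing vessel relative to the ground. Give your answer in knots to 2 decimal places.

17.40 knots

Taking east as x and north as y: velocity relative to the water = (0.000, 20.480) knots; the water relative to ground = (0.000, -3.080) knots.
Velocity relative to ground = (0.000, 20.480) + (0.000, -3.080) = (0.000, 17.400) knots.
Speed = |(0.000, 17.400)| = 17.400 knots.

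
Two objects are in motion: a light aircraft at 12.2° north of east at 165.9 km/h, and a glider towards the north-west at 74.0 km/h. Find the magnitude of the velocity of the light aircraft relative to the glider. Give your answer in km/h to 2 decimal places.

215.17 km/h

Taking east as x and north as y: light aircraft velocity = (162.153, 35.059) km/h; glider velocity = (-52.326, 52.326) km/h.
Velocity of light aircraft relative to glider = (162.153, 35.059) − (-52.326, 52.326) = (214.479, -17.267) km/h.
Magnitude = |(214.479, -17.267)| = 215.173 km/h.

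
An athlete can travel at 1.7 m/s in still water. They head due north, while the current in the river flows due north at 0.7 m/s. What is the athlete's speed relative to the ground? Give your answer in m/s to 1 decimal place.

Taking east as x and north as y: velocity relative to the water = (0.000, 1.700) m/s; the water relative to ground = (0.000, 0.700) m/s.
Velocity relative to ground = (0.000, 1.700) + (0.000, 0.700) = (0.000, 2.400) m/s.
Speed = |(0.000, 2.400)| = 2.400 m/s.

2.4 m/s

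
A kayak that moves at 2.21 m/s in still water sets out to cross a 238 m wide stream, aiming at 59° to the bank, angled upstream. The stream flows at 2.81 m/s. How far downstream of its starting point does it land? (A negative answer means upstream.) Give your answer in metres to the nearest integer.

210 m

Perpendicular speed = 1.894 m/s; crossing time = 238 / 1.894 = 125.637 s.
Net downstream speed = 1.672 m/s.
Drift = 1.672 × 125.637 = 210.036 m (downstream).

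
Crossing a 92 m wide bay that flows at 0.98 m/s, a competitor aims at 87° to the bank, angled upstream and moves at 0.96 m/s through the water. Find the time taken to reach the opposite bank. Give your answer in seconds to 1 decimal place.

The component of the competitor's velocity perpendicular to the bank is 0.96 × sin 87° = 0.959 m/s.
Only the cross-stream component determines the crossing time; the current contributes nothing perpendicular to the bank.
Time = 92 / 0.959 = 95.965 s.

96.0 s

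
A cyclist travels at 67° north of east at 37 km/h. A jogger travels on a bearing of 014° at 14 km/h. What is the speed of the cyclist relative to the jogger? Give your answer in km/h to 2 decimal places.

23.28 km/h

Taking east as x and north as y: cyclist velocity = (14.457, 34.059) km/h; jogger velocity = (3.387, 13.584) km/h.
Velocity of cyclist relative to jogger = (14.457, 34.059) − (3.387, 13.584) = (11.070, 20.475) km/h.
Magnitude = |(11.070, 20.475)| = 23.276 km/h.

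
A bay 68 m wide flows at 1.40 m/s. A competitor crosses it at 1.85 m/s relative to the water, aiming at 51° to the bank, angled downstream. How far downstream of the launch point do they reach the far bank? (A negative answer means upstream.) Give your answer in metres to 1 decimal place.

Perpendicular speed = 1.438 m/s; crossing time = 68 / 1.438 = 47.297 s.
Net downstream speed = 2.564 m/s.
Drift = 2.564 × 47.297 = 121.281 m (downstream).

121.3 m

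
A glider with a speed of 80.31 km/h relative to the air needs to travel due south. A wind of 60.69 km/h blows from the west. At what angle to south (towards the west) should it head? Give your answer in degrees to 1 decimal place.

49.1°

The wind pushes perpendicular to the desired track; the heading must have a component into the wind equal to 60.69 km/h: 80.31 sin θ = 60.69.
sin θ = 0.7557, so θ = 49.086°.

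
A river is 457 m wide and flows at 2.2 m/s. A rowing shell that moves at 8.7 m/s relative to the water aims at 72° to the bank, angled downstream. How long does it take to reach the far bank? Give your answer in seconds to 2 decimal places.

The component of the rowing shell's velocity perpendicular to the bank is 8.7 × sin 72° = 8.274 m/s.
The current is parallel to the bank, so it does not affect the crossing time.
Time = 457 / 8.274 = 55.232 s.

55.23 s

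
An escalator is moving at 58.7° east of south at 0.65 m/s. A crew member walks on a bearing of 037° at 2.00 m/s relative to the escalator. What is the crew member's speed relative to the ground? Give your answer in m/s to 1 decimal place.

2.2 m/s

Taking east as x and north as y: escalator velocity = (0.555, -0.338) m/s; crew member velocity relative to escalator = (1.204, 1.597) m/s.
Velocity relative to ground = (0.555, -0.338) + (1.204, 1.597) = (1.759, 1.260) m/s.
Speed = |(1.759, 1.260)| = 2.163 m/s.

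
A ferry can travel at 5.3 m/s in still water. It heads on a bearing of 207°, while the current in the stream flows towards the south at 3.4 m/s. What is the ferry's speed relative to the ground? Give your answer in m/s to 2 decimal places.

8.47 m/s

Taking east as x and north as y: velocity relative to the water = (-2.406, -4.722) m/s; the water relative to ground = (0.000, -3.400) m/s.
Velocity relative to ground = (-2.406, -4.722) + (0.000, -3.400) = (-2.406, -8.122) m/s.
Speed = |(-2.406, -8.122)| = 8.471 m/s.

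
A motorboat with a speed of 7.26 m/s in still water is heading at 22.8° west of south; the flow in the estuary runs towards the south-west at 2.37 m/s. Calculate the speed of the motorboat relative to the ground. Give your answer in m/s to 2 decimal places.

Taking east as x and north as y: velocity relative to the water = (-2.813, -6.693) m/s; the water relative to ground = (-1.676, -1.676) m/s.
Velocity relative to ground = (-2.813, -6.693) + (-1.676, -1.676) = (-4.489, -8.369) m/s.
Speed = |(-4.489, -8.369)| = 9.497 m/s.

9.50 m/s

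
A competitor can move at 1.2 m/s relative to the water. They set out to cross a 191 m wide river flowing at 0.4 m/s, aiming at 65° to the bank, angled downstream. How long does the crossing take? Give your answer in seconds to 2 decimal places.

The component of the competitor's velocity perpendicular to the bank is 1.2 × sin 65° = 1.088 m/s.
Only the cross-stream component determines the crossing time; the current contributes nothing perpendicular to the bank.
Time = 191 / 1.088 = 175.621 s.

175.62 s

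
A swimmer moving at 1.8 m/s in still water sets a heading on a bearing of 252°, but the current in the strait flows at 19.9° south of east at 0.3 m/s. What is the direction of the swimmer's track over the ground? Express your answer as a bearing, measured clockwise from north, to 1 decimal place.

245.3°

Taking east as x and north as y: velocity relative to the water = (-1.712, -0.556) m/s; the water relative to ground = (0.282, -0.102) m/s.
Velocity relative to ground = (-1.712, -0.556) + (0.282, -0.102) = (-1.430, -0.658) m/s.
Bearing = atan2(-1.43, -0.66) = 245.28° clockwise from north.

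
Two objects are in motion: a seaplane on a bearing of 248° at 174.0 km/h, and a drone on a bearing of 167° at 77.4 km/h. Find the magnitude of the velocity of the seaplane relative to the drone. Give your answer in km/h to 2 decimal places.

179.03 km/h

Taking east as x and north as y: seaplane velocity = (-161.330, -65.182) km/h; drone velocity = (17.411, -75.416) km/h.
Velocity of seaplane relative to drone = (-161.330, -65.182) − (17.411, -75.416) = (-178.741, 10.235) km/h.
Magnitude = |(-178.741, 10.235)| = 179.034 km/h.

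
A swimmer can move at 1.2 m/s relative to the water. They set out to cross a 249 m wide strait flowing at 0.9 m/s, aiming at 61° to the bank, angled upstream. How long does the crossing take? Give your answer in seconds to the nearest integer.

The component of the swimmer's velocity perpendicular to the bank is 1.2 × sin 61° = 1.050 m/s.
The flow acts along the bank and has no component across it.
Time = 249 / 1.050 = 237.246 s.

237 s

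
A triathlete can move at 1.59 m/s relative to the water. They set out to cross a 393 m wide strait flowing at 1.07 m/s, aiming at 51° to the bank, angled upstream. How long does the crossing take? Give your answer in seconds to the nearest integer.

The component of the triathlete's velocity perpendicular to the bank is 1.59 × sin 51° = 1.236 m/s.
Only the cross-stream component determines the crossing time; the current contributes nothing perpendicular to the bank.
Time = 393 / 1.236 = 318.048 s.

318 s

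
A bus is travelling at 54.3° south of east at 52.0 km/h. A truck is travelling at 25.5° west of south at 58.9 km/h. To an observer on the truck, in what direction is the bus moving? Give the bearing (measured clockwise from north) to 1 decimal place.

078.9°

Taking east as x and north as y: bus velocity = (30.344, -42.228) km/h; truck velocity = (-25.357, -53.162) km/h.
Velocity of bus relative to truck = (30.344, -42.228) − (-25.357, -53.162) = (55.701, 10.934) km/h.
Bearing = atan2(55.70, 10.93) = 78.89° clockwise from north.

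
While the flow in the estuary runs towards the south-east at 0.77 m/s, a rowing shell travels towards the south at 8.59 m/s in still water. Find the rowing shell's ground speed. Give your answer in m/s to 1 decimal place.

9.2 m/s

Taking east as x and north as y: velocity relative to the water = (0.000, -8.590) m/s; the water relative to ground = (0.544, -0.544) m/s.
Velocity relative to ground = (0.000, -8.590) + (0.544, -0.544) = (0.544, -9.134) m/s.
Speed = |(0.544, -9.134)| = 9.151 m/s.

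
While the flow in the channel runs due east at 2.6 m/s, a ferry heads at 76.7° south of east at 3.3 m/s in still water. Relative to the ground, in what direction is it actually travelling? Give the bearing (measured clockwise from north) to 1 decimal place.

133.7°

Taking east as x and north as y: velocity relative to the water = (0.759, -3.211) m/s; the water relative to ground = (2.600, 0.000) m/s.
Velocity relative to ground = (0.759, -3.211) + (2.600, 0.000) = (3.359, -3.211) m/s.
Bearing = atan2(3.36, -3.21) = 133.71° clockwise from north.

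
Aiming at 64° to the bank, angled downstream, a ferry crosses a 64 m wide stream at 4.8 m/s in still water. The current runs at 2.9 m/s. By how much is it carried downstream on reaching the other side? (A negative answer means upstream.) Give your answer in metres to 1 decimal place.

74.2 m

Perpendicular speed = 4.314 m/s; crossing time = 64 / 4.314 = 14.835 s.
Net downstream speed = 5.004 m/s.
Drift = 5.004 × 14.835 = 74.235 m (downstream).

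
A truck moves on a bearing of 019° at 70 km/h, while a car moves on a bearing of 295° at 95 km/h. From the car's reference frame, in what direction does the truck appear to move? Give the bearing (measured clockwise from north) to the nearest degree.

Taking east as x and north as y: truck velocity = (22.790, 66.186) km/h; car velocity = (-86.099, 40.149) km/h.
Velocity of truck relative to car = (22.790, 66.186) − (-86.099, 40.149) = (108.889, 26.038) km/h.
Bearing = atan2(108.89, 26.04) = 76.55° clockwise from north.

077°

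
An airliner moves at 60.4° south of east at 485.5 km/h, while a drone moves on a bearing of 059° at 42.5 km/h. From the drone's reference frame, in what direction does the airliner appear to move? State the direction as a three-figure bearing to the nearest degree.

155°

Taking east as x and north as y: airliner velocity = (239.809, -422.140) km/h; drone velocity = (36.430, 21.889) km/h.
Velocity of airliner relative to drone = (239.809, -422.140) − (36.430, 21.889) = (203.379, -444.029) km/h.
Bearing = atan2(203.38, -444.03) = 155.39° clockwise from north.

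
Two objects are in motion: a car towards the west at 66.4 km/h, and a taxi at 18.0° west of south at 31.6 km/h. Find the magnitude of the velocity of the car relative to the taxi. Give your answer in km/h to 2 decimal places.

Taking east as x and north as y: car velocity = (-66.400, 0.000) km/h; taxi velocity = (-9.765, -30.053) km/h.
Velocity of car relative to taxi = (-66.400, 0.000) − (-9.765, -30.053) = (-56.635, 30.053) km/h.
Magnitude = |(-56.635, 30.053)| = 64.115 km/h.

64.12 km/h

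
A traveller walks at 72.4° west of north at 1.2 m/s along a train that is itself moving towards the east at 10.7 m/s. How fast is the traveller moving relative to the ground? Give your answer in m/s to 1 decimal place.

Taking east as x and north as y: train velocity = (10.700, 0.000) m/s; traveller velocity relative to train = (-1.144, 0.363) m/s.
Velocity relative to ground = (10.700, 0.000) + (-1.144, 0.363) = (9.556, 0.363) m/s.
Speed = |(9.556, 0.363)| = 9.563 m/s.

9.6 m/s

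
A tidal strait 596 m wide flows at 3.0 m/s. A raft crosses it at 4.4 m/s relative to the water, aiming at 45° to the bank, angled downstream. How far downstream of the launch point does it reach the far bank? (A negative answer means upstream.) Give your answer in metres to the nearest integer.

1171 m

Perpendicular speed = 3.111 m/s; crossing time = 596 / 3.111 = 191.562 s.
Net downstream speed = 6.111 m/s.
Drift = 6.111 × 191.562 = 1170.685 m (downstream).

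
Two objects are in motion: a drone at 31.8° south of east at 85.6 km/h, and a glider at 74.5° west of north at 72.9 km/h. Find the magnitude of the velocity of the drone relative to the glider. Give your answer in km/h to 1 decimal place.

Taking east as x and north as y: drone velocity = (72.751, -45.107) km/h; glider velocity = (-70.249, 19.482) km/h.
Velocity of drone relative to glider = (72.751, -45.107) − (-70.249, 19.482) = (142.999, -64.589) km/h.
Magnitude = |(142.999, -64.589)| = 156.910 km/h.

156.9 km/h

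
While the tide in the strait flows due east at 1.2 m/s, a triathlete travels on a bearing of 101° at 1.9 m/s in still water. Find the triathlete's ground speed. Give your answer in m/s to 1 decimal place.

3.1 m/s

Taking east as x and north as y: velocity relative to the water = (1.865, -0.363) m/s; the water relative to ground = (1.200, 0.000) m/s.
Velocity relative to ground = (1.865, -0.363) + (1.200, 0.000) = (3.065, -0.363) m/s.
Speed = |(3.065, -0.363)| = 3.086 m/s.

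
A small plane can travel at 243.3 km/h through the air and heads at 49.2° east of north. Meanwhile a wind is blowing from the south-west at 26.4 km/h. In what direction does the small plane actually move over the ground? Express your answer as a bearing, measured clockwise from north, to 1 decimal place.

048.8°

Taking east as x and north as y: velocity relative to the air = (184.177, 158.977) km/h; the air relative to ground = (18.668, 18.668) km/h.
Velocity relative to ground = (184.177, 158.977) + (18.668, 18.668) = (202.845, 177.645) km/h.
Bearing = atan2(202.84, 177.64) = 48.79° clockwise from north.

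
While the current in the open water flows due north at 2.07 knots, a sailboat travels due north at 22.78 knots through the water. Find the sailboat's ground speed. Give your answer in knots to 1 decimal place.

Taking east as x and north as y: velocity relative to the water = (0.000, 22.780) knots; the water relative to ground = (0.000, 2.070) knots.
Velocity relative to ground = (0.000, 22.780) + (0.000, 2.070) = (0.000, 24.850) knots.
Speed = |(0.000, 24.850)| = 24.850 knots.

24.9 knots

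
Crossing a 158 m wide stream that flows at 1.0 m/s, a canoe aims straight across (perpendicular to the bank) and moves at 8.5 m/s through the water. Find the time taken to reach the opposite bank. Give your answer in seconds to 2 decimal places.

The component of the canoe's velocity perpendicular to the bank is 8.5 m/s.
Only the cross-stream component determines the crossing time; the current contributes nothing perpendicular to the bank.
Time = 158 / 8.500 = 18.588 s.

18.59 s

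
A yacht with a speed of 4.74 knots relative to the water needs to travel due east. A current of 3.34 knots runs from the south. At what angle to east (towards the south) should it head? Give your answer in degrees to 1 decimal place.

The current pushes perpendicular to the desired track; the heading must have a component into the current equal to 3.34 knots: 4.74 sin θ = 3.34.
sin θ = 0.7046, so θ = 44.801°.

44.8°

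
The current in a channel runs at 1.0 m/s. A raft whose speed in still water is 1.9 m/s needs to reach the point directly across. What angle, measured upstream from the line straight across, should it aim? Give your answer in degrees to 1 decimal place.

To cancel the current, the upstream component of the raft's velocity must equal the flow: 1.9 sin θ = 1.0.
sin θ = 1.0 / 1.9 = 0.5263.
θ = arcsin(0.5263) = 31.757°.

31.8°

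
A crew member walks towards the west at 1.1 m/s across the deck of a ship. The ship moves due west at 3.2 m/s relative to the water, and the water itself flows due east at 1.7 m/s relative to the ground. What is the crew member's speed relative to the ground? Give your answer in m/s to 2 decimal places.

2.60 m/s

In east/north components (m/s): crew member relative to ship = (-1.100, 0.000); ship relative to water = (-3.200, 0.000); water relative to ground = (1.700, 0.000).
Sum = (-2.600, 0.000) m/s.
Speed = |(-2.600, 0.000)| = 2.600 m/s.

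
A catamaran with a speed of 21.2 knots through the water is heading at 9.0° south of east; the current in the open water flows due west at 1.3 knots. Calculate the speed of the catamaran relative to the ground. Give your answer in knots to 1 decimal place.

19.9 knots

Taking east as x and north as y: velocity relative to the water = (20.939, -3.316) knots; the water relative to ground = (-1.300, 0.000) knots.
Velocity relative to ground = (20.939, -3.316) + (-1.300, 0.000) = (19.639, -3.316) knots.
Speed = |(19.639, -3.316)| = 19.917 knots.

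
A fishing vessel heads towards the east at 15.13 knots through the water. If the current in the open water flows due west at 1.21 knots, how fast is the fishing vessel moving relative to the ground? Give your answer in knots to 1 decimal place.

13.9 knots

Taking east as x and north as y: velocity relative to the water = (15.130, 0.000) knots; the water relative to ground = (-1.210, 0.000) knots.
Velocity relative to ground = (15.130, 0.000) + (-1.210, 0.000) = (13.920, 0.000) knots.
Speed = |(13.920, 0.000)| = 13.920 knots.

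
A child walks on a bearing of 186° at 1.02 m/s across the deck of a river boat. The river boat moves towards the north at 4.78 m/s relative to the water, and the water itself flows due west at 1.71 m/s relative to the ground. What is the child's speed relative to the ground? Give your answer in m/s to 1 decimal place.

In east/north components (m/s): child relative to river boat = (-0.107, -1.014); river boat relative to water = (0.000, 4.780); water relative to ground = (-1.710, 0.000).
Sum = (-1.817, 3.766) m/s.
Speed = |(-1.817, 3.766)| = 4.181 m/s.

4.2 m/s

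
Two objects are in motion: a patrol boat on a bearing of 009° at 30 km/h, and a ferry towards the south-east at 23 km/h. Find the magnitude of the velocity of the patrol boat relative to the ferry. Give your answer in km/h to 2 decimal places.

Taking east as x and north as y: patrol boat velocity = (4.693, 29.631) km/h; ferry velocity = (16.263, -16.263) km/h.
Velocity of patrol boat relative to ferry = (4.693, 29.631) − (16.263, -16.263) = (-11.570, 45.894) km/h.
Magnitude = |(-11.570, 45.894)| = 47.330 km/h.

47.33 km/h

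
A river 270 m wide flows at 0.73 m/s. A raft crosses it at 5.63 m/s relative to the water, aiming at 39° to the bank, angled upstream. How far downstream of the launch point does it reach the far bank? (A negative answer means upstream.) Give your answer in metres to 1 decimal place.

Perpendicular speed = 3.543 m/s; crossing time = 270 / 3.543 = 76.205 s.
Net downstream speed = -3.645 m/s.
Drift = -3.645 × 76.205 = -277.793 m (upstream).

-277.8 m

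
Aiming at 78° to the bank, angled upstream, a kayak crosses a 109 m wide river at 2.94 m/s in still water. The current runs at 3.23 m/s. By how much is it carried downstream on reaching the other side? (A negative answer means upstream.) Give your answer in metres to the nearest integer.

Perpendicular speed = 2.876 m/s; crossing time = 109 / 2.876 = 37.903 s.
Net downstream speed = 2.619 m/s.
Drift = 2.619 × 37.903 = 99.258 m (downstream).

99 m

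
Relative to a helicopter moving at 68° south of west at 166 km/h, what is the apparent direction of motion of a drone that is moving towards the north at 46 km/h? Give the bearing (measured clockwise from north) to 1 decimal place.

Taking east as x and north as y: drone velocity = (0.000, 46.000) km/h; helicopter velocity = (-62.185, -153.913) km/h.
Velocity of drone relative to helicopter = (0.000, 46.000) − (-62.185, -153.913) = (62.185, 199.913) km/h.
Bearing = atan2(62.18, 199.91) = 17.28° clockwise from north.

017.3°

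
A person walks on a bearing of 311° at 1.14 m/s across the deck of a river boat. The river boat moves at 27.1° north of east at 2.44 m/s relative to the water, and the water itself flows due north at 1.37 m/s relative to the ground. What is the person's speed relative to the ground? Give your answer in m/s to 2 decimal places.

3.49 m/s

In east/north components (m/s): person relative to river boat = (-0.860, 0.748); river boat relative to water = (2.172, 1.112); water relative to ground = (0.000, 1.370).
Sum = (1.312, 3.229) m/s.
Speed = |(1.312, 3.229)| = 3.486 m/s.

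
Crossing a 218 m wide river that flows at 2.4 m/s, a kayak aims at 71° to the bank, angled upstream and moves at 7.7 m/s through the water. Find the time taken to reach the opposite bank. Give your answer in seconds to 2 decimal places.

The component of the kayak's velocity perpendicular to the bank is 7.7 × sin 71° = 7.280 m/s.
Only the cross-stream component determines the crossing time; the current contributes nothing perpendicular to the bank.
Time = 218 / 7.280 = 29.943 s.

29.94 s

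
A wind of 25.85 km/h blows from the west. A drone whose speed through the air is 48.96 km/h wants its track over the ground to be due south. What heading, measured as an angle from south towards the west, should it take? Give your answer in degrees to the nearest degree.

32°

The wind pushes perpendicular to the desired track; the heading must have a component into the wind equal to 25.85 km/h: 48.96 sin θ = 25.85.
sin θ = 0.5280, so θ = 31.869°.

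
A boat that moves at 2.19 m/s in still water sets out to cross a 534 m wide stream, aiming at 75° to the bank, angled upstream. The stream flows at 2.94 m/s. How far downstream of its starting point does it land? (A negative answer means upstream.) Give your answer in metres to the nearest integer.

599 m

Perpendicular speed = 2.115 m/s; crossing time = 534 / 2.115 = 252.437 s.
Net downstream speed = 2.373 m/s.
Drift = 2.373 × 252.437 = 599.081 m (downstream).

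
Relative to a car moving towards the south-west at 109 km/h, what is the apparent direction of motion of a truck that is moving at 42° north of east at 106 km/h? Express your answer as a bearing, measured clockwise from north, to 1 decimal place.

046.5°

Taking east as x and north as y: truck velocity = (78.773, 70.928) km/h; car velocity = (-77.075, -77.075) km/h.
Velocity of truck relative to car = (78.773, 70.928) − (-77.075, -77.075) = (155.848, 148.002) km/h.
Bearing = atan2(155.85, 148.00) = 46.48° clockwise from north.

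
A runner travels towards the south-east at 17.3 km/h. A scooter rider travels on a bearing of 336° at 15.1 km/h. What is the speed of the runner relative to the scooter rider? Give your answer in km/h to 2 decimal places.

Taking east as x and north as y: runner velocity = (12.233, -12.233) km/h; scooter rider velocity = (-6.142, 13.795) km/h.
Velocity of runner relative to scooter rider = (12.233, -12.233) − (-6.142, 13.795) = (18.375, -26.027) km/h.
Magnitude = |(18.375, -26.027)| = 31.860 km/h.

31.86 km/h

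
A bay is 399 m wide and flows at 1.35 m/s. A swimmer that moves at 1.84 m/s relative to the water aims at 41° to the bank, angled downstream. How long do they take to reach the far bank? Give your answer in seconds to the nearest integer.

The component of the swimmer's velocity perpendicular to the bank is 1.84 × sin 41° = 1.207 m/s.
Only the cross-stream component determines the crossing time; the current contributes nothing perpendicular to the bank.
Time = 399 / 1.207 = 330.531 s.

331 s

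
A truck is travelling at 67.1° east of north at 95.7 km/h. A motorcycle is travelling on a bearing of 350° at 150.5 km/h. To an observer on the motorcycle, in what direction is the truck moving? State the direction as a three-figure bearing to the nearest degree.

Taking east as x and north as y: truck velocity = (88.157, 37.239) km/h; motorcycle velocity = (-26.134, 148.214) km/h.
Velocity of truck relative to motorcycle = (88.157, 37.239) − (-26.134, 148.214) = (114.291, -110.974) km/h.
Bearing = atan2(114.29, -110.97) = 134.16° clockwise from north.

134°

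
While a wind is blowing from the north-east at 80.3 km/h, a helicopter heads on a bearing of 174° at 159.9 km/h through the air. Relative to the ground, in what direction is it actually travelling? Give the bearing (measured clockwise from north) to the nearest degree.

Taking east as x and north as y: velocity relative to the air = (16.714, -159.024) km/h; the air relative to ground = (-56.781, -56.781) km/h.
Velocity relative to ground = (16.714, -159.024) + (-56.781, -56.781) = (-40.067, -215.805) km/h.
Bearing = atan2(-40.07, -215.80) = 190.52° clockwise from north.

191°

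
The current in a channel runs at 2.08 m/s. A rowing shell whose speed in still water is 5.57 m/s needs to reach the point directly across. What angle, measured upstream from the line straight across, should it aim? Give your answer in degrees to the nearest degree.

To cancel the current, the upstream component of the rowing shell's velocity must equal the flow: 5.57 sin θ = 2.08.
sin θ = 2.08 / 5.57 = 0.3734.
θ = arcsin(0.3734) = 21.927°.

22°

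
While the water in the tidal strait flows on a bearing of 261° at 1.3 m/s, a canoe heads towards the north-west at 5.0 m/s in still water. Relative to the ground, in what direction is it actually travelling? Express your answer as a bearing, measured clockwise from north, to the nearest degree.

Taking east as x and north as y: velocity relative to the water = (-3.536, 3.536) m/s; the water relative to ground = (-1.284, -0.203) m/s.
Velocity relative to ground = (-3.536, 3.536) + (-1.284, -0.203) = (-4.820, 3.332) m/s.
Bearing = atan2(-4.82, 3.33) = 304.66° clockwise from north.

305°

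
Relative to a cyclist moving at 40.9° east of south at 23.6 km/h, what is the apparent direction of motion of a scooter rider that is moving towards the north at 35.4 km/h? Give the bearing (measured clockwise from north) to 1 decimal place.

343.8°

Taking east as x and north as y: scooter rider velocity = (0.000, 35.400) km/h; cyclist velocity = (15.452, -17.838) km/h.
Velocity of scooter rider relative to cyclist = (0.000, 35.400) − (15.452, -17.838) = (-15.452, 53.238) km/h.
Bearing = atan2(-15.45, 53.24) = 343.82° clockwise from north.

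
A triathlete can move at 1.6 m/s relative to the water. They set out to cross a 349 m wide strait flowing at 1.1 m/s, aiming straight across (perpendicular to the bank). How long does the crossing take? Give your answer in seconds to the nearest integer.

218 s

The component of the triathlete's velocity perpendicular to the bank is 1.6 m/s.
The current is parallel to the bank, so it does not affect the crossing time.
Time = 349 / 1.600 = 218.125 s.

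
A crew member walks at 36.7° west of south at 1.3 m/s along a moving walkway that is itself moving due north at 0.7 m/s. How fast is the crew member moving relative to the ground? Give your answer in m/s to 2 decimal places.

0.85 m/s

Taking east as x and north as y: moving walkway velocity = (0.000, 0.700) m/s; crew member velocity relative to moving walkway = (-0.777, -1.042) m/s.
Velocity relative to ground = (0.000, 0.700) + (-0.777, -1.042) = (-0.777, -0.342) m/s.
Speed = |(-0.777, -0.342)| = 0.849 m/s.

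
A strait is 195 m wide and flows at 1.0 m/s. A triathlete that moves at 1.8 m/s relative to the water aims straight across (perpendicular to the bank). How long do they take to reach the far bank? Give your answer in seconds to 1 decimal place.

The component of the triathlete's velocity perpendicular to the bank is 1.8 m/s.
The flow acts along the bank and has no component across it.
Time = 195 / 1.800 = 108.333 s.

108.3 s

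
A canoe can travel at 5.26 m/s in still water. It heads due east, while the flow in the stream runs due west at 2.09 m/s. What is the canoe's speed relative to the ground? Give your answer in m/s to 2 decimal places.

3.17 m/s

Taking east as x and north as y: velocity relative to the water = (5.260, 0.000) m/s; the water relative to ground = (-2.090, 0.000) m/s.
Velocity relative to ground = (5.260, 0.000) + (-2.090, 0.000) = (3.170, 0.000) m/s.
Speed = |(3.170, 0.000)| = 3.170 m/s.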